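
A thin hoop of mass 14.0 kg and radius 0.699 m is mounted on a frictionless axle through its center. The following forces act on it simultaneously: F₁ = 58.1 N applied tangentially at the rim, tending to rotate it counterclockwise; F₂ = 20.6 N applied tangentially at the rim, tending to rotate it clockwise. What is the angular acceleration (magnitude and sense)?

I = MR² = (14.0)(0.699)² = 6.840 kg·m².
Taking counterclockwise as positive: τ₁ = +(58.1)(0.699) = +40.61 N·m; τ₂ = −(20.6)(0.699) = −14.40 N·m.
Net torque τ = 26.21 N·m.
α = τ/I = 26.21/6.840 = 3.832 rad/s².

α ≈ 3.83 rad/s², counterclockwise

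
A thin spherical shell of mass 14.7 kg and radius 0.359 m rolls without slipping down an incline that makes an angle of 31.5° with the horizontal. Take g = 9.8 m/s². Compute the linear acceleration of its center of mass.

Translation along the incline: Mg sinθ − f = Ma.
Rotation about the center: fR = Iα with I = (2/3)MR². No-slip gives a = αR, so f = (I/R²)a = (2/3)M a.
Substituting: Mg sinθ = (1 + 0.6667)Ma, so a = g sinθ/(1 + 0.6667) = (9.8) sin 31.5° / 1.667 = 3.072 m/s².

a ≈ 3.07 m/s²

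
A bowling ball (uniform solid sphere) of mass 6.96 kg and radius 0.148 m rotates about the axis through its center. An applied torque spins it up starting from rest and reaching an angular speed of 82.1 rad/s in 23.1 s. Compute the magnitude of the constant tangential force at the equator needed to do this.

F ≈ 1.46 N

I = (2/5)MR² = (2/5)(6.96)(0.148)² = 0.06098 kg·m².
α = Δω/Δt = (82.1 − 0)/23.1 = 3.554 rad/s².
The required torque is τ = Iα = (0.06098)(3.554) = 0.2167 N·m.
A tangential force at the equator gives τ = FR, so F = τ/R = 0.2167/0.148 = 1.464 N.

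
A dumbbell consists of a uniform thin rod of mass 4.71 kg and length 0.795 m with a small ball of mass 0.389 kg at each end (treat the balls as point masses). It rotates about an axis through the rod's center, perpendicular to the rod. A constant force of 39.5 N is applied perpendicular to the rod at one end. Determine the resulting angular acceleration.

I_rod = (1/12)ML² = (1/12)(4.71)(0.795)² = 0.2481 kg·m².
I_balls = 2·m·(L/2)² = 2(0.389)(0.3975)² = 0.1229 kg·m².
Total I = 0.3710 kg·m².
τ = F·(L/2) = (39.5)(0.398) = 15.70 N·m.
α = τ/I = 15.70/0.3710 = 42.32 rad/s².

α ≈ 42.3 rad/s²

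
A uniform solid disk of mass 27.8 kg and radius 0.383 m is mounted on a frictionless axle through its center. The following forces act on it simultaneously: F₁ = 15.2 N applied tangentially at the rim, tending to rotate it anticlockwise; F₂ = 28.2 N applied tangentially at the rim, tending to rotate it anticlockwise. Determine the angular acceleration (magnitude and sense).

I = ½MR² = (1/2)(27.8)(0.383)² = 2.039 kg·m².
Taking anticlockwise as positive: τ₁ = +(15.2)(0.383) = +5.822 N·m; τ₂ = +(28.2)(0.383) = +10.80 N·m.
Net torque τ = 16.62 N·m.
α = τ/I = 16.62/2.039 = 8.152 rad/s².

α ≈ 8.15 rad/s², anticlockwise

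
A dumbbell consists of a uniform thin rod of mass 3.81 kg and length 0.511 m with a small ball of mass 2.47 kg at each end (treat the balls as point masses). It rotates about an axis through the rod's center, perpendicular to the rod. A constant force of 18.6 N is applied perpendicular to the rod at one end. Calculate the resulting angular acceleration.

I_rod = (1/12)ML² = (1/12)(3.81)(0.511)² = 0.08291 kg·m².
I_balls = 2·m·(L/2)² = 2(2.47)(0.2555)² = 0.3225 kg·m².
Total I = 0.4054 kg·m².
τ = F·(L/2) = (18.6)(0.256) = 4.752 N·m.
α = τ/I = 4.752/0.4054 = 11.72 rad/s².

α ≈ 11.7 rad/s²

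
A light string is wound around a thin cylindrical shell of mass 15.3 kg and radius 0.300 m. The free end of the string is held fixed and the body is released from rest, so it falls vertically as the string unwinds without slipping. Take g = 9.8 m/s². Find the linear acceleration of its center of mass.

a ≈ 4.90 m/s²

Translation: Mg − T = Ma. Rotation about the center: TR = Iα with I = MR².
With a = αR: T = (I/R²)a = M a, so Mg = (1 + 1.000)Ma.
a = g/(1 + 1.000) = 9.8/2.000 = 4.900 m/s².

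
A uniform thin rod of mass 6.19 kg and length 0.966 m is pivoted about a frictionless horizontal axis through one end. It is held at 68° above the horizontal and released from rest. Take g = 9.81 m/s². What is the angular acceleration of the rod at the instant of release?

About the pivot, I = (1/3)ML² = (1/3)(6.19)(0.966)² = 1.925 kg·m².
The weight acts at the center, a distance L/2 = 0.4830 m from the pivot; τ = Mg(L/2) cos 68° = 10.99 N·m.
α = τ/I = 10.99/1.925 = 5.706 rad/s².

α ≈ 5.71 rad/s²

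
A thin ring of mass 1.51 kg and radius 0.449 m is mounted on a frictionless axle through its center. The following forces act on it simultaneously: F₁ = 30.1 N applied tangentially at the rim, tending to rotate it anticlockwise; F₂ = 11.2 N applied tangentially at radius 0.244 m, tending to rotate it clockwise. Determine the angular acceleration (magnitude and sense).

α ≈ 35.4 rad/s², anticlockwise

I = MR² = (1.51)(0.449)² = 0.3044 kg·m².
Taking anticlockwise as positive: τ₁ = +(30.1)(0.449) = +13.51 N·m; τ₂ = −(11.2)(0.244) = −2.733 N·m.
Net torque τ = 10.78 N·m.
α = τ/I = 10.78/0.3044 = 35.42 rad/s².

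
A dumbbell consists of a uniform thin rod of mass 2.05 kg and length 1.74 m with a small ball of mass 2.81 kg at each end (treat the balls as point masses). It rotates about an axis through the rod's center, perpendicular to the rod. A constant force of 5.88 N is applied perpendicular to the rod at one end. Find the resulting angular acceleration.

I_rod = (1/12)ML² = (1/12)(2.05)(1.74)² = 0.5172 kg·m².
I_balls = 2·m·(L/2)² = 2(2.81)(0.8700)² = 4.254 kg·m².
Total I = 4.771 kg·m².
τ = F·(L/2) = (5.88)(0.870) = 5.116 N·m.
α = τ/I = 5.116/4.771 = 1.072 rad/s².

α ≈ 1.07 rad/s²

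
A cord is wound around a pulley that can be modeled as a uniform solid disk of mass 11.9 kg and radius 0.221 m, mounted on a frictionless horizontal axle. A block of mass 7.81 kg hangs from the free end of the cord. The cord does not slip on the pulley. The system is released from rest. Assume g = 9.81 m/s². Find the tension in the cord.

T ≈ 33.1 N

I = ½MR² = (1/2)(11.9)(0.221)² = 0.2906 kg·m².
Block: mg − T = ma. Pulley: TR = Iα. No-slip: a = αR, so T = (I/R²)a = 5.950·a.
Then mg = (m + 5.950)a, so a = (7.81)(9.81)/(7.81 + 5.950) = 5.568 m/s².
T = 5.950·a = 33.13 N.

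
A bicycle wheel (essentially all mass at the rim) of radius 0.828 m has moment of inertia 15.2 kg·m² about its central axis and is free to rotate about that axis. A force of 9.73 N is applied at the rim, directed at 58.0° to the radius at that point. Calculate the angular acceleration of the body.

α ≈ 0.449 rad/s²

Only the tangential component produces torque: τ = F R sinθ = (9.73)(0.828) sin 58.0° = 6.832 N·m.
From τ = Iα: α = 6.832/15.20 = 0.4495 rad/s².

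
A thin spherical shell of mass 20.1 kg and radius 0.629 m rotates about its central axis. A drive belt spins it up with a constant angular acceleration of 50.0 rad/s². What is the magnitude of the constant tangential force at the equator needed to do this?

I = (2/3)MR² = (2/3)(20.1)(0.629)² = 5.302 kg·m².
The required torque is τ = Iα = (5.302)(50.00) = 265.1 N·m.
A tangential force at the equator gives τ = FR, so F = τ/R = 265.1/0.629 = 421.4 N.

F ≈ 421 N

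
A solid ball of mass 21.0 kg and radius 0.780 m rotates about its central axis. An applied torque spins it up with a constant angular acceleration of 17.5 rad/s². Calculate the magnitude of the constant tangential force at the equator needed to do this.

F ≈ 115 N

I = (2/5)MR² = (2/5)(21.0)(0.780)² = 5.111 kg·m².
The required torque is τ = Iα = (5.111)(17.50) = 89.43 N·m.
A tangential force at the equator gives τ = FR, so F = τ/R = 89.43/0.780 = 114.7 N.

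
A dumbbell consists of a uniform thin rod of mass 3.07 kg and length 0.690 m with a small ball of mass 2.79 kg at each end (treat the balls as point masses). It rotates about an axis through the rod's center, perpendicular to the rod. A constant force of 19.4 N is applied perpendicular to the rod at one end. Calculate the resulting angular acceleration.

I_rod = (1/12)ML² = (1/12)(3.07)(0.690)² = 0.1218 kg·m².
I_balls = 2·m·(L/2)² = 2(2.79)(0.3450)² = 0.6642 kg·m².
Total I = 0.7860 kg·m².
τ = F·(L/2) = (19.4)(0.345) = 6.693 N·m.
α = τ/I = 6.693/0.7860 = 8.516 rad/s².

α ≈ 8.52 rad/s²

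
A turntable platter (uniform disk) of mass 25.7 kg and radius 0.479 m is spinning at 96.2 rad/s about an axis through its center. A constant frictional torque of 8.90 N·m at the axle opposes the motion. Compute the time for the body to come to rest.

I = ½MR² = (1/2)(25.7)(0.479)² = 2.948 kg·m².
The net torque has magnitude 8.90 N·m, opposing ω.
|α| = τ/I = 8.900/2.948 = 3.019 rad/s² (deceleration).
0 = ω₀ − |α|t ⇒ t = ω₀/|α| = 96.2/3.019 = 31.87 s.

t ≈ 31.9 s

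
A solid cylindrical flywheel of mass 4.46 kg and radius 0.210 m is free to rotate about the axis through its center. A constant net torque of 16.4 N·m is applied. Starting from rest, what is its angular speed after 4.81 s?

I = ½MR² = (1/2)(4.46)(0.210)² = 0.09834 kg·m².
α = τ/I = 16.4/0.09834 = 166.8 rad/s².
ω = ω₀ + αt = 0 + (166.8)(4.81) = 802.1 rad/s.

ω ≈ 802 rad/s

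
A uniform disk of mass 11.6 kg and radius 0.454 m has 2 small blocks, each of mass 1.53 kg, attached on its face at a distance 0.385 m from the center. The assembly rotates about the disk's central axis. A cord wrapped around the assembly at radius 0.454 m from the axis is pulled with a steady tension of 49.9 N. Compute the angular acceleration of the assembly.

I_disk = ½MR² = ½(11.6)(0.454)² = 1.195 kg·m².
I_blocks = 2·m·r² = 2(1.53)(0.385)² = 0.4536 kg·m².
Total I = 1.649 kg·m².
τ = F r = (49.9)(0.454) = 22.65 N·m.
α = τ/I = 22.65/1.649 = 13.74 rad/s².

α ≈ 13.7 rad/s²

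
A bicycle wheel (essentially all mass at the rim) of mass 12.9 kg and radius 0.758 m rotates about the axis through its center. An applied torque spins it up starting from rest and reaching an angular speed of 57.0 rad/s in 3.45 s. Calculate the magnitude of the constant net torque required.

I = MR² = (12.9)(0.758)² = 7.412 kg·m².
α = Δω/Δt = (57.0 − 0)/3.45 = 16.52 rad/s².
τ = Iα = (7.412)(16.52) = 122.5 N·m.

τ ≈ 122 N·m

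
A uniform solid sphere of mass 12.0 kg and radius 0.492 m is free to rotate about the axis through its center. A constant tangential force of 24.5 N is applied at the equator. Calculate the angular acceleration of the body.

α ≈ 10.4 rad/s²

I = (2/5)MR² = (2/5)(12.0)(0.492)² = 1.162 kg·m².
τ = F R = (24.5)(0.492) = 12.05 N·m.
Newton's second law for rotation, τ = Iα, gives α = τ/I = 12.05/1.162 = 10.37 rad/s².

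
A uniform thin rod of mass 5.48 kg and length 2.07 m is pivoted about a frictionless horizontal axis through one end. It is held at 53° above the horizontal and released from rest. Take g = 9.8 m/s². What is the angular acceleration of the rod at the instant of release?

About the pivot, I = (1/3)ML² = (1/3)(5.48)(2.07)² = 7.827 kg·m².
The weight acts at the center, a distance L/2 = 1.035 m from the pivot; τ = Mg(L/2) cos 53° = 33.45 N·m.
α = τ/I = 33.45/7.827 = 4.274 rad/s².

α ≈ 4.27 rad/s²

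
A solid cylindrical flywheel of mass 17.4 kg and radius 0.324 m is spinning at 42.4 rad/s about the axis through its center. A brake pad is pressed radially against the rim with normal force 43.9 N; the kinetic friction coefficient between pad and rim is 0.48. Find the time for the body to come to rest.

t ≈ 5.67 s

I = ½MR² = (1/2)(17.4)(0.324)² = 0.9133 kg·m².
Friction force f = μN = (0.48)(43.9) = 21.07 N at the rim; torque magnitude τ = fR = 6.827 N·m, opposing ω.
|α| = τ/I = 6.827/0.9133 = 7.476 rad/s² (deceleration).
0 = ω₀ − |α|t ⇒ t = ω₀/|α| = 42.4/7.476 = 5.672 s.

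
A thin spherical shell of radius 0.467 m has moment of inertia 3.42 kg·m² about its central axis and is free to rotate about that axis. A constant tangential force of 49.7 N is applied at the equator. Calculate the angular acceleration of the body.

α ≈ 6.79 rad/s²

τ = F R = (49.7)(0.467) = 23.21 N·m.
From τ = Iα: α = 23.21/3.420 = 6.787 rad/s².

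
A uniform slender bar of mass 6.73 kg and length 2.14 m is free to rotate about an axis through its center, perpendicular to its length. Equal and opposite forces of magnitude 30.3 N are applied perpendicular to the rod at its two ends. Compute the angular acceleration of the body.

I = (1/12)ML² = (1/12)(6.73)(2.14)² = 2.568 kg·m².
The couple gives τ = F·(L/2) + F·(L/2) = F L = (30.3)(2.14) = 64.84 N·m.
From τ = Iα: α = 64.84/2.568 = 25.25 rad/s².

α ≈ 25.2 rad/s²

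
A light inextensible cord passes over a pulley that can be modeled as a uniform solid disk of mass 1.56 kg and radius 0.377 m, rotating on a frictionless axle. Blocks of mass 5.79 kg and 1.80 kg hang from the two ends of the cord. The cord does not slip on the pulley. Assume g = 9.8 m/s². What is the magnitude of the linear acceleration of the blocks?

a ≈ 4.67 m/s²

I = ½MR² = (1/2)(1.56)(0.377)² = 0.1109 kg·m².
Heavier block: m₁g − T₁ = m₁a. Lighter block: T₂ − m₂g = m₂a.
Pulley: (T₁ − T₂)R = Iα = I(a/R), so T₁ − T₂ = (I/R²)a = (1/2)M_p a = 0.7800·a.
Adding the three: (m₁ − m₂)g = (m₁ + m₂ + 0.7800)a, so a = (5.79 − 1.80)(9.8)/(5.79 + 1.80 + 0.7800) = 4.672 m/s².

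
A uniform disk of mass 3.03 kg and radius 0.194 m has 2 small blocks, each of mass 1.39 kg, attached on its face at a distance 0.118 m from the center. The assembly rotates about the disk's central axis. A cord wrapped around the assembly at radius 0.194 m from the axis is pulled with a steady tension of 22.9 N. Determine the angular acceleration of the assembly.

I_disk = ½MR² = ½(3.03)(0.194)² = 0.05702 kg·m².
I_blocks = 2·m·r² = 2(1.39)(0.118)² = 0.03871 kg·m².
Total I = 0.09573 kg·m².
τ = F r = (22.9)(0.194) = 4.443 N·m.
α = τ/I = 4.443/0.09573 = 46.41 rad/s².

α ≈ 46.4 rad/s²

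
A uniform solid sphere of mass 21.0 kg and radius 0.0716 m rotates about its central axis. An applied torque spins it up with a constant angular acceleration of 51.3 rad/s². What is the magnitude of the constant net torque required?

I = (2/5)MR² = (2/5)(21.0)(0.0716)² = 0.04306 kg·m².
τ = Iα = (0.04306)(51.30) = 2.209 N·m.

τ ≈ 2.21 N·m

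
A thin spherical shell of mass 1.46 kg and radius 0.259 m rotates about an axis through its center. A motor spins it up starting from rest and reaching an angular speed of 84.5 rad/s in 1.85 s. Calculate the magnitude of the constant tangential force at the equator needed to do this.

F ≈ 11.5 N

I = (2/3)MR² = (2/3)(1.46)(0.259)² = 0.06529 kg·m².
α = Δω/Δt = (84.5 − 0)/1.85 = 45.68 rad/s².
The required torque is τ = Iα = (0.06529)(45.68) = 2.982 N·m.
A tangential force at the equator gives τ = FR, so F = τ/R = 2.982/0.259 = 11.51 N.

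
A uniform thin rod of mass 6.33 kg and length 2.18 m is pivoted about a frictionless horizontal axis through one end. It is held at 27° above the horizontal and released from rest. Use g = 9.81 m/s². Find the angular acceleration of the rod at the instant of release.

α ≈ 6.01 rad/s²

About the pivot, I = (1/3)ML² = (1/3)(6.33)(2.18)² = 10.03 kg·m².
The weight acts at the center, a distance L/2 = 1.090 m from the pivot; τ = Mg(L/2) cos 27° = 60.31 N·m.
α = τ/I = 60.31/10.03 = 6.014 rad/s².
(Equivalently α = (3g/(2L)) cos 27° = 6.014 rad/s².)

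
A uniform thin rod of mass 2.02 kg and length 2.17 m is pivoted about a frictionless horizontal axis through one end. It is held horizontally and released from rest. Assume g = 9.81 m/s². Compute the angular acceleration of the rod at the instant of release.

α ≈ 6.78 rad/s²

About the pivot, I = (1/3)ML² = (1/3)(2.02)(2.17)² = 3.171 kg·m².
The weight acts at the center, a distance L/2 = 1.085 m from the pivot; τ = Mg(L/2) = 21.50 N·m.
α = τ/I = 21.50/3.171 = 6.781 rad/s².
(Equivalently α = (3g/(2L)) = 6.781 rad/s².)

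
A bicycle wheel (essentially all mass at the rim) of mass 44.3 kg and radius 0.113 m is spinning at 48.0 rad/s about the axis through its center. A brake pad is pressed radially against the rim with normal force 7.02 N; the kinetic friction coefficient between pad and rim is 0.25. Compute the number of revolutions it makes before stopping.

I = MR² = (44.3)(0.113)² = 0.5657 kg·m².
Friction force f = μN = (0.25)(7.02) = 1.755 N at the rim; torque magnitude τ = fR = 0.1983 N·m, opposing ω.
|α| = τ/I = 0.1983/0.5657 = 0.3506 rad/s² (deceleration).
ω² = ω₀² − 2|α|θ with ω = 0 ⇒ θ = ω₀²/(2|α|) = 3286 rad = 523.0 rev.

≈ 523 revolutions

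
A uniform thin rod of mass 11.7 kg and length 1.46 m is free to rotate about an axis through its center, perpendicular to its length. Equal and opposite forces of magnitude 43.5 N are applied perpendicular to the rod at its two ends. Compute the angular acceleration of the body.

I = (1/12)ML² = (1/12)(11.7)(1.46)² = 2.078 kg·m².
The couple gives τ = F·(L/2) + F·(L/2) = F L = (43.5)(1.46) = 63.51 N·m.
From τ = Iα: α = 63.51/2.078 = 30.56 rad/s².

α ≈ 30.6 rad/s²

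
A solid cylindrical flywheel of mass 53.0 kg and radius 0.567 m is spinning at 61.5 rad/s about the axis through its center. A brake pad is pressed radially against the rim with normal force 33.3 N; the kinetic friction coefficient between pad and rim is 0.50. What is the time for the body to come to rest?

t ≈ 55.5 s

I = ½MR² = (1/2)(53.0)(0.567)² = 8.519 kg·m².
Friction force f = μN = (0.50)(33.3) = 16.65 N at the rim; torque magnitude τ = fR = 9.441 N·m, opposing ω.
|α| = τ/I = 9.441/8.519 = 1.108 rad/s² (deceleration).
0 = ω₀ − |α|t ⇒ t = ω₀/|α| = 61.5/1.108 = 55.50 s.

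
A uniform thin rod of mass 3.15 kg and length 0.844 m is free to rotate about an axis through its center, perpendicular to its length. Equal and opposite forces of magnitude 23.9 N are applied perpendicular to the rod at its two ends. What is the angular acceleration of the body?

α ≈ 108 rad/s²

I = (1/12)ML² = (1/12)(3.15)(0.844)² = 0.1870 kg·m².
The couple gives τ = F·(L/2) + F·(L/2) = F L = (23.9)(0.844) = 20.17 N·m.
Newton's second law for rotation, τ = Iα, gives α = τ/I = 20.17/0.1870 = 107.9 rad/s².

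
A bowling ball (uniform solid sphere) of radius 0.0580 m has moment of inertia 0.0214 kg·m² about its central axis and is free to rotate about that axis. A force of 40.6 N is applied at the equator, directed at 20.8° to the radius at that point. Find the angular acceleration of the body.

α ≈ 39.1 rad/s²

Only the tangential component produces torque: τ = F R sinθ = (40.6)(0.0580) sin 20.8° = 0.8362 N·m.
From τ = Iα: α = 0.8362/0.02140 = 39.08 rad/s².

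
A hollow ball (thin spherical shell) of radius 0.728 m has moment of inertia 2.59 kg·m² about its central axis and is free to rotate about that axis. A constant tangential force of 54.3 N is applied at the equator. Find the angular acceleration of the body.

τ = F R = (54.3)(0.728) = 39.53 N·m.
Newton's second law for rotation, τ = Iα, gives α = τ/I = 39.53/2.590 = 15.26 rad/s².

α ≈ 15.3 rad/s²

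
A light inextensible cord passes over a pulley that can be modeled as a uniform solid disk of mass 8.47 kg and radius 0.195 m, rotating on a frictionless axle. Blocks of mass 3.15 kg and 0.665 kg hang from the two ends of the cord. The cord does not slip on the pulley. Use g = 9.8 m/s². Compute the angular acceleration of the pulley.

α ≈ 15.5 rad/s²

I = ½MR² = (1/2)(8.47)(0.195)² = 0.1610 kg·m².
Heavier block: m₁g − T₁ = m₁a. Lighter block: T₂ − m₂g = m₂a.
Pulley: (T₁ − T₂)R = Iα = I(a/R), so T₁ − T₂ = (I/R²)a = (1/2)M_p a = 4.235·a.
Adding the three: (m₁ − m₂)g = (m₁ + m₂ + 4.235)a, so a = (3.15 − 0.665)(9.8)/(3.15 + 0.665 + 4.235) = 3.025 m/s².
α = a/R = 3.025/0.195 = 15.51 rad/s².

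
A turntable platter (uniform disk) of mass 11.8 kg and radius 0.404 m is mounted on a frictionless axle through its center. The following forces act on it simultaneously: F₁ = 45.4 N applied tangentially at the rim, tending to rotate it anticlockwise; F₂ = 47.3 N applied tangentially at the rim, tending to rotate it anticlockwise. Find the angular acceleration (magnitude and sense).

I = ½MR² = (1/2)(11.8)(0.404)² = 0.9630 kg·m².
Taking anticlockwise as positive: τ₁ = +(45.4)(0.404) = +18.34 N·m; τ₂ = +(47.3)(0.404) = +19.11 N·m.
Net torque τ = 37.45 N·m.
α = τ/I = 37.45/0.9630 = 38.89 rad/s².

α ≈ 38.9 rad/s², anticlockwise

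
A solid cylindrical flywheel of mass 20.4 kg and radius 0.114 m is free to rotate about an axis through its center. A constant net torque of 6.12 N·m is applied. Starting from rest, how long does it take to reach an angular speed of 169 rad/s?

t ≈ 3.66 s

I = ½MR² = (1/2)(20.4)(0.114)² = 0.1326 kg·m².
α = τ/I = 6.12/0.1326 = 46.17 rad/s².
ω = αt ⇒ t = ω/α = 169/46.17 = 3.661 s.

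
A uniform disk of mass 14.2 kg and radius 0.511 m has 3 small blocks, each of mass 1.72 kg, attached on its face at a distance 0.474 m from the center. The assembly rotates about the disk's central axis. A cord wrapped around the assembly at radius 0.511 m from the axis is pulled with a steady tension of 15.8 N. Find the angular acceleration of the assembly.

α ≈ 2.68 rad/s²

I_disk = ½MR² = ½(14.2)(0.511)² = 1.854 kg·m².
I_blocks = 3·m·r² = 3(1.72)(0.474)² = 1.159 kg·m².
Total I = 3.013 kg·m².
τ = F r = (15.8)(0.511) = 8.074 N·m.
α = τ/I = 8.074/3.013 = 2.679 rad/s².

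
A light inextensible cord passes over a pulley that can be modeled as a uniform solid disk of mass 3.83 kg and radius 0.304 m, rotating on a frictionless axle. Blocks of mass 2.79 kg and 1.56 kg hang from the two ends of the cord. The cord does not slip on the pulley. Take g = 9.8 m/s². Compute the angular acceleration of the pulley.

α ≈ 6.33 rad/s²

I = ½MR² = (1/2)(3.83)(0.304)² = 0.1770 kg·m².
Heavier block: m₁g − T₁ = m₁a. Lighter block: T₂ − m₂g = m₂a.
Pulley: (T₁ − T₂)R = Iα = I(a/R), so T₁ − T₂ = (I/R²)a = (1/2)M_p a = 1.915·a.
Adding the three: (m₁ − m₂)g = (m₁ + m₂ + 1.915)a, so a = (2.79 − 1.56)(9.8)/(2.79 + 1.56 + 1.915) = 1.924 m/s².
α = a/R = 1.924/0.304 = 6.329 rad/s².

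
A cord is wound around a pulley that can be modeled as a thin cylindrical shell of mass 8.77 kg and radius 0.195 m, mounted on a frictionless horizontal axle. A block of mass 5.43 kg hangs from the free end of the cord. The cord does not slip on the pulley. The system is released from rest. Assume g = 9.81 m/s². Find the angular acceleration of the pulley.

α ≈ 19.2 rad/s²

I = MR² = (8.77)(0.195)² = 0.3335 kg·m².
Block: mg − T = ma. Pulley: TR = Iα. No-slip: a = αR, so T = (I/R²)a = 8.770·a.
Then mg = (m + 8.770)a, so a = (5.43)(9.81)/(5.43 + 8.770) = 3.751 m/s².
α = a/R = 3.751/0.195 = 19.24 rad/s².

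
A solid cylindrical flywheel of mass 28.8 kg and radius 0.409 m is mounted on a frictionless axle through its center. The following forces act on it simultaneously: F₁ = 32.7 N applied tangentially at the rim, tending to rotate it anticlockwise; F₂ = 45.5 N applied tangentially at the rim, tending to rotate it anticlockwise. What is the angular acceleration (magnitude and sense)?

α ≈ 13.3 rad/s², anticlockwise

I = ½MR² = (1/2)(28.8)(0.409)² = 2.409 kg·m².
Taking anticlockwise as positive: τ₁ = +(32.7)(0.409) = +13.37 N·m; τ₂ = +(45.5)(0.409) = +18.61 N·m.
Net torque τ = 31.98 N·m.
α = τ/I = 31.98/2.409 = 13.28 rad/s².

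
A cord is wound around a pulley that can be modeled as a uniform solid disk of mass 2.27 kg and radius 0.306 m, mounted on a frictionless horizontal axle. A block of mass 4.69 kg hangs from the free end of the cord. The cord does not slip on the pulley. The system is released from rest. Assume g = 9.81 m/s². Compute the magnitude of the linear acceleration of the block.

a ≈ 7.90 m/s²

I = ½MR² = (1/2)(2.27)(0.306)² = 0.1063 kg·m².
Block: mg − T = ma. Pulley: TR = Iα. No-slip: a = αR, so T = (I/R²)a = 1.135·a.
Then mg = (m + 1.135)a, so a = (4.69)(9.81)/(4.69 + 1.135) = 7.899 m/s².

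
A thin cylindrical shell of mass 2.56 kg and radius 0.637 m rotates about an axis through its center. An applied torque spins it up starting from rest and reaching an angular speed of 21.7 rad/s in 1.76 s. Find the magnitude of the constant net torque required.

τ ≈ 12.8 N·m

I = MR² = (2.56)(0.637)² = 1.039 kg·m².
α = Δω/Δt = (21.7 − 0)/1.76 = 12.33 rad/s².
τ = Iα = (1.039)(12.33) = 12.81 N·m.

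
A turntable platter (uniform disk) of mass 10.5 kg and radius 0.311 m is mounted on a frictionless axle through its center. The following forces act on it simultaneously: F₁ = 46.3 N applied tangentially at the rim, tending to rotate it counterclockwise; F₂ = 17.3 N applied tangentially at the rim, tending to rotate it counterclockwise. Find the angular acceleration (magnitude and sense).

α ≈ 39.0 rad/s², counterclockwise

I = ½MR² = (1/2)(10.5)(0.311)² = 0.5078 kg·m².
Taking counterclockwise as positive: τ₁ = +(46.3)(0.311) = +14.40 N·m; τ₂ = +(17.3)(0.311) = +5.380 N·m.
Net torque τ = 19.78 N·m.
α = τ/I = 19.78/0.5078 = 38.95 rad/s².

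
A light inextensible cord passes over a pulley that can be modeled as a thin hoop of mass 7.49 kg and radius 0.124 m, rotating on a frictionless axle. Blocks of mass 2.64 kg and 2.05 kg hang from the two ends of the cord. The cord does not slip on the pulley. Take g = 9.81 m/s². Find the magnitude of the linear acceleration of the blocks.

I = MR² = (7.49)(0.124)² = 0.1152 kg·m².
Heavier block: m₁g − T₁ = m₁a. Lighter block: T₂ − m₂g = m₂a.
Pulley: (T₁ − T₂)R = Iα = I(a/R), so T₁ − T₂ = (I/R²)a = 1·M_p a = 7.490·a.
Adding the three: (m₁ − m₂)g = (m₁ + m₂ + 7.490)a, so a = (2.64 − 2.05)(9.81)/(2.64 + 2.05 + 7.490) = 0.4752 m/s².

a ≈ 0.475 m/s²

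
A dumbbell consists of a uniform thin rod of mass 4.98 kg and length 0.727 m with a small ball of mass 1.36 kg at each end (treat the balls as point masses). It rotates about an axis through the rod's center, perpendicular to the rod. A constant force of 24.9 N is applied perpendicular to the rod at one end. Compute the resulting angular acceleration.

I_rod = (1/12)ML² = (1/12)(4.98)(0.727)² = 0.2193 kg·m².
I_balls = 2·m·(L/2)² = 2(1.36)(0.3635)² = 0.3594 kg·m².
Total I = 0.5787 kg·m².
τ = F·(L/2) = (24.9)(0.363) = 9.051 N·m.
α = τ/I = 9.051/0.5787 = 15.64 rad/s².

α ≈ 15.6 rad/s²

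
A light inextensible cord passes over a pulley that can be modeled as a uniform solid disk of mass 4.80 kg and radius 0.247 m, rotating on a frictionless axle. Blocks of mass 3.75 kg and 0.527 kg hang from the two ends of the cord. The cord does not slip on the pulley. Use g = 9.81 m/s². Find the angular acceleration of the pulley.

α ≈ 19.2 rad/s²

I = ½MR² = (1/2)(4.80)(0.247)² = 0.1464 kg·m².
Heavier block: m₁g − T₁ = m₁a. Lighter block: T₂ − m₂g = m₂a.
Pulley: (T₁ − T₂)R = Iα = I(a/R), so T₁ − T₂ = (I/R²)a = (1/2)M_p a = 2.400·a.
Adding the three: (m₁ − m₂)g = (m₁ + m₂ + 2.400)a, so a = (3.75 − 0.527)(9.81)/(3.75 + 0.527 + 2.400) = 4.735 m/s².
α = a/R = 4.735/0.247 = 19.17 rad/s².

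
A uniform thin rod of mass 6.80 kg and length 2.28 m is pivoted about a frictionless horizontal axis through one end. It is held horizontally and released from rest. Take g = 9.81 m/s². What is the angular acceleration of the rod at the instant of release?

About the pivot, I = (1/3)ML² = (1/3)(6.80)(2.28)² = 11.78 kg·m².
The weight acts at the center, a distance L/2 = 1.140 m from the pivot; τ = Mg(L/2) = 76.05 N·m.
α = τ/I = 76.05/11.78 = 6.454 rad/s².
(Equivalently α = (3g/(2L)) = 6.454 rad/s².)

α ≈ 6.45 rad/s²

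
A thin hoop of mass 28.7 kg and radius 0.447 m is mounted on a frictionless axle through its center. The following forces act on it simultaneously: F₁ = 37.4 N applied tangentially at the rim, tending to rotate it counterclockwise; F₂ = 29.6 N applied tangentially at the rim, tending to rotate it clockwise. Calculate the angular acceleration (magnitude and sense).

α ≈ 0.608 rad/s², counterclockwise

I = MR² = (28.7)(0.447)² = 5.735 kg·m².
Taking counterclockwise as positive: τ₁ = +(37.4)(0.447) = +16.72 N·m; τ₂ = −(29.6)(0.447) = −13.23 N·m.
Net torque τ = 3.487 N·m.
α = τ/I = 3.487/5.735 = 0.6080 rad/s².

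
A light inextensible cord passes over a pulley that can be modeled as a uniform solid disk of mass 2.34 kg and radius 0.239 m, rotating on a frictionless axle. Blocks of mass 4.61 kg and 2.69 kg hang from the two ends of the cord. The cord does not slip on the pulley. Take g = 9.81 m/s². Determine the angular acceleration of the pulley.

α ≈ 9.30 rad/s²

I = ½MR² = (1/2)(2.34)(0.239)² = 0.06683 kg·m².
Heavier block: m₁g − T₁ = m₁a. Lighter block: T₂ − m₂g = m₂a.
Pulley: (T₁ − T₂)R = Iα = I(a/R), so T₁ − T₂ = (I/R²)a = (1/2)M_p a = 1.170·a.
Adding the three: (m₁ − m₂)g = (m₁ + m₂ + 1.170)a, so a = (4.61 − 2.69)(9.81)/(4.61 + 2.69 + 1.170) = 2.224 m/s².
α = a/R = 2.224/0.239 = 9.304 rad/s².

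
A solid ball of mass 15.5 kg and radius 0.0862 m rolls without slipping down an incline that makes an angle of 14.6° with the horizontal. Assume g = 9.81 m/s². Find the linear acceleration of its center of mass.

a ≈ 1.77 m/s²

Translation along the incline: Mg sinθ − f = Ma.
Rotation about the center: fR = Iα with I = (2/5)MR². No-slip gives a = αR, so f = (I/R²)a = (2/5)M a.
Substituting: Mg sinθ = (1 + 0.4000)Ma, so a = g sinθ/(1 + 0.4000) = (9.81) sin 14.6° / 1.400 = 1.766 m/s².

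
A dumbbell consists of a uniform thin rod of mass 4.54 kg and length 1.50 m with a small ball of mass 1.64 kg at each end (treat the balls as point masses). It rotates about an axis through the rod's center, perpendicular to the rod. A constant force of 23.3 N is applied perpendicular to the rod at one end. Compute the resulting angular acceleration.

I_rod = (1/12)ML² = (1/12)(4.54)(1.50)² = 0.8512 kg·m².
I_balls = 2·m·(L/2)² = 2(1.64)(0.7500)² = 1.845 kg·m².
Total I = 2.696 kg·m².
τ = F·(L/2) = (23.3)(0.750) = 17.48 N·m.
α = τ/I = 17.48/2.696 = 6.481 rad/s².

α ≈ 6.48 rad/s²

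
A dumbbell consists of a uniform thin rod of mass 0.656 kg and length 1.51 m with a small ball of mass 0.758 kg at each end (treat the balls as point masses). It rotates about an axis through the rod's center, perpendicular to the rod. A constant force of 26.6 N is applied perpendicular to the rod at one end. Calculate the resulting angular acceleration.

α ≈ 20.3 rad/s²

I_rod = (1/12)ML² = (1/12)(0.656)(1.51)² = 0.1246 kg·m².
I_balls = 2·m·(L/2)² = 2(0.758)(0.7550)² = 0.8642 kg·m².
Total I = 0.9888 kg·m².
τ = F·(L/2) = (26.6)(0.755) = 20.08 N·m.
α = τ/I = 20.08/0.9888 = 20.31 rad/s².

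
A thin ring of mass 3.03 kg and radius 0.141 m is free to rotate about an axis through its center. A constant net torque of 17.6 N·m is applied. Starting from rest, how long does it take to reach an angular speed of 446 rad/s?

t ≈ 1.53 s

I = MR² = (3.03)(0.141)² = 0.06024 kg·m².
α = τ/I = 17.6/0.06024 = 292.2 rad/s².
ω = αt ⇒ t = ω/α = 446/292.2 = 1.527 s.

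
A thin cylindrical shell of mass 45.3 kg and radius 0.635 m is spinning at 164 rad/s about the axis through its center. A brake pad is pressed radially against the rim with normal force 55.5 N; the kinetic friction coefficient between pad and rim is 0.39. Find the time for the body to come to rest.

t ≈ 218 s

I = MR² = (45.3)(0.635)² = 18.27 kg·m².
Friction force f = μN = (0.39)(55.5) = 21.64 N at the rim; torque magnitude τ = fR = 13.74 N·m, opposing ω.
|α| = τ/I = 13.74/18.27 = 0.7525 rad/s² (deceleration).
0 = ω₀ − |α|t ⇒ t = ω₀/|α| = 164/0.7525 = 218.0 s.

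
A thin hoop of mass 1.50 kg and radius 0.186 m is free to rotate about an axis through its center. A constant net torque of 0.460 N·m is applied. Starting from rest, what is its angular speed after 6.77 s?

I = MR² = (1.50)(0.186)² = 0.05189 kg·m².
α = τ/I = 0.460/0.05189 = 8.864 rad/s².
ω = ω₀ + αt = 0 + (8.864)(6.77) = 60.01 rad/s.

ω ≈ 60.0 rad/s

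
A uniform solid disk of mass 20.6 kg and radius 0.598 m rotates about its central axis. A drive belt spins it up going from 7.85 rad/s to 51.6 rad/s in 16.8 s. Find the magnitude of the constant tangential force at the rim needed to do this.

F ≈ 16.0 N

I = ½MR² = (1/2)(20.6)(0.598)² = 3.683 kg·m².
α = Δω/Δt = (51.6 − 7.85)/16.8 = 2.604 rad/s².
The required torque is τ = Iα = (3.683)(2.604) = 9.592 N·m.
A tangential force at the rim gives τ = FR, so F = τ/R = 9.592/0.598 = 16.04 N.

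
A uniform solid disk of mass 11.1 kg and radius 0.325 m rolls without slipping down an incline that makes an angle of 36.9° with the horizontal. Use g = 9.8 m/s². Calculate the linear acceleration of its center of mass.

a ≈ 3.92 m/s²

Translation along the incline: Mg sinθ − f = Ma.
Rotation about the center: fR = Iα with I = ½MR². No-slip gives a = αR, so f = (I/R²)a = (1/2)M a.
Substituting: Mg sinθ = (1 + 0.5000)Ma, so a = g sinθ/(1 + 0.5000) = (9.8) sin 36.9° / 1.500 = 3.923 m/s².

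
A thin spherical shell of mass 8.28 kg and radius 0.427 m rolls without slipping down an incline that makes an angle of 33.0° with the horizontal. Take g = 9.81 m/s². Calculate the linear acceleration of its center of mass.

Translation along the incline: Mg sinθ − f = Ma.
Rotation about the center: fR = Iα with I = (2/3)MR². No-slip gives a = αR, so f = (I/R²)a = (2/3)M a.
Substituting: Mg sinθ = (1 + 0.6667)Ma, so a = g sinθ/(1 + 0.6667) = (9.81) sin 33.0° / 1.667 = 3.206 m/s².

a ≈ 3.21 m/s²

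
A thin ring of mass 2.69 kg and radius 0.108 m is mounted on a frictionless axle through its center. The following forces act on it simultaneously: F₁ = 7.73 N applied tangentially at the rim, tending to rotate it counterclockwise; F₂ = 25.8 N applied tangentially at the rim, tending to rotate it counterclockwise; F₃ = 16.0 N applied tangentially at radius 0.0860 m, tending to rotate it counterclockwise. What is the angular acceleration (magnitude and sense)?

α ≈ 159 rad/s², counterclockwise

I = MR² = (2.69)(0.108)² = 0.03138 kg·m².
Taking counterclockwise as positive: τ₁ = +(7.73)(0.108) = +0.8348 N·m; τ₂ = +(25.8)(0.108) = +2.786 N·m; τ₃ = +(16.0)(0.0860) = +1.376 N·m.
Net torque τ = 4.997 N·m.
α = τ/I = 4.997/0.03138 = 159.3 rad/s².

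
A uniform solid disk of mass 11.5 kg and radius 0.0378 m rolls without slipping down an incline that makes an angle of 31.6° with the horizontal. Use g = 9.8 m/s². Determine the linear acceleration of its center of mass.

a ≈ 3.42 m/s²

Translation along the incline: Mg sinθ − f = Ma.
Rotation about the center: fR = Iα with I = ½MR². No-slip gives a = αR, so f = (I/R²)a = (1/2)M a.
Substituting: Mg sinθ = (1 + 0.5000)Ma, so a = g sinθ/(1 + 0.5000) = (9.8) sin 31.6° / 1.500 = 3.423 m/s².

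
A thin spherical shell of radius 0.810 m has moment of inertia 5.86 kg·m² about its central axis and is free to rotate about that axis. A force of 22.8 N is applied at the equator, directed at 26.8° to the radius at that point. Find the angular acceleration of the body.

α ≈ 1.42 rad/s²

Only the tangential component produces torque: τ = F R sinθ = (22.8)(0.810) sin 26.8° = 8.327 N·m.
From τ = Iα: α = 8.327/5.860 = 1.421 rad/s².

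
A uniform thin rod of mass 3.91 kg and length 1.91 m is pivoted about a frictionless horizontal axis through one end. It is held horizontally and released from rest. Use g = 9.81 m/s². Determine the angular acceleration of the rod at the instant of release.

α ≈ 7.70 rad/s²

About the pivot, I = (1/3)ML² = (1/3)(3.91)(1.91)² = 4.755 kg·m².
The weight acts at the center, a distance L/2 = 0.9550 m from the pivot; τ = Mg(L/2) = 36.63 N·m.
α = τ/I = 36.63/4.755 = 7.704 rad/s².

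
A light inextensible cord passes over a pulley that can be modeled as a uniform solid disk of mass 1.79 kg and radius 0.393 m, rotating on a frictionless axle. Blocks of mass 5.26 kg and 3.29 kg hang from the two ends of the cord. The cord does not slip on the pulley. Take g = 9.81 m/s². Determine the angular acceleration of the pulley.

α ≈ 5.21 rad/s²

I = ½MR² = (1/2)(1.79)(0.393)² = 0.1382 kg·m².
Heavier block: m₁g − T₁ = m₁a. Lighter block: T₂ − m₂g = m₂a.
Pulley: (T₁ − T₂)R = Iα = I(a/R), so T₁ − T₂ = (I/R²)a = (1/2)M_p a = 0.8950·a.
Adding the three: (m₁ − m₂)g = (m₁ + m₂ + 0.8950)a, so a = (5.26 − 3.29)(9.81)/(5.26 + 3.29 + 0.8950) = 2.046 m/s².
α = a/R = 2.046/0.393 = 5.206 rad/s².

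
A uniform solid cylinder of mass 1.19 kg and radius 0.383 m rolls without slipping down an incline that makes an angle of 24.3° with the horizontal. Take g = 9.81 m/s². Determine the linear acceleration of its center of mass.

a ≈ 2.69 m/s²

Translation along the incline: Mg sinθ − f = Ma.
Rotation about the center: fR = Iα with I = ½MR². No-slip gives a = αR, so f = (I/R²)a = (1/2)M a.
Substituting: Mg sinθ = (1 + 0.5000)Ma, so a = g sinθ/(1 + 0.5000) = (9.81) sin 24.3° / 1.500 = 2.691 m/s².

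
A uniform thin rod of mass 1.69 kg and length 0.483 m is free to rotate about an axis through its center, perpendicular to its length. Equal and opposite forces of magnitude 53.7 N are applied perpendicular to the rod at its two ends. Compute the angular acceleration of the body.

α ≈ 789 rad/s²

I = (1/12)ML² = (1/12)(1.69)(0.483)² = 0.03285 kg·m².
The couple gives τ = F·(L/2) + F·(L/2) = F L = (53.7)(0.483) = 25.94 N·m.
From τ = Iα: α = 25.94/0.03285 = 789.4 rad/s².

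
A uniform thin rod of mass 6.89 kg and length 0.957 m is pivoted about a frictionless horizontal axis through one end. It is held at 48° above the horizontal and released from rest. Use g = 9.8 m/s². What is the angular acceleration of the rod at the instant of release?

About the pivot, I = (1/3)ML² = (1/3)(6.89)(0.957)² = 2.103 kg·m².
The weight acts at the center, a distance L/2 = 0.4785 m from the pivot; τ = Mg(L/2) cos 48° = 21.62 N·m.
α = τ/I = 21.62/2.103 = 10.28 rad/s².
(Equivalently α = (3g/(2L)) cos 48° = 10.28 rad/s².)

α ≈ 10.3 rad/s²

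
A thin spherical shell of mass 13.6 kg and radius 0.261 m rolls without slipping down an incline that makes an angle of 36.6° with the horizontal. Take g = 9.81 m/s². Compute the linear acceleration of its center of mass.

Translation along the incline: Mg sinθ − f = Ma.
Rotation about the center: fR = Iα with I = (2/3)MR². No-slip gives a = αR, so f = (I/R²)a = (2/3)M a.
Substituting: Mg sinθ = (1 + 0.6667)Ma, so a = g sinθ/(1 + 0.6667) = (9.81) sin 36.6° / 1.667 = 3.509 m/s².

a ≈ 3.51 m/s²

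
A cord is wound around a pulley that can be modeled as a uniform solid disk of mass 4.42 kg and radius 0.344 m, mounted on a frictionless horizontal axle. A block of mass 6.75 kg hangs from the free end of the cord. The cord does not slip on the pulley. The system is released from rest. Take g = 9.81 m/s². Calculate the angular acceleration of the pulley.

α ≈ 21.5 rad/s²

I = ½MR² = (1/2)(4.42)(0.344)² = 0.2615 kg·m².
Block: mg − T = ma. Pulley: TR = Iα. No-slip: a = αR, so T = (I/R²)a = 2.210·a.
Then mg = (m + 2.210)a, so a = (6.75)(9.81)/(6.75 + 2.210) = 7.390 m/s².
α = a/R = 7.390/0.344 = 21.48 rad/s².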